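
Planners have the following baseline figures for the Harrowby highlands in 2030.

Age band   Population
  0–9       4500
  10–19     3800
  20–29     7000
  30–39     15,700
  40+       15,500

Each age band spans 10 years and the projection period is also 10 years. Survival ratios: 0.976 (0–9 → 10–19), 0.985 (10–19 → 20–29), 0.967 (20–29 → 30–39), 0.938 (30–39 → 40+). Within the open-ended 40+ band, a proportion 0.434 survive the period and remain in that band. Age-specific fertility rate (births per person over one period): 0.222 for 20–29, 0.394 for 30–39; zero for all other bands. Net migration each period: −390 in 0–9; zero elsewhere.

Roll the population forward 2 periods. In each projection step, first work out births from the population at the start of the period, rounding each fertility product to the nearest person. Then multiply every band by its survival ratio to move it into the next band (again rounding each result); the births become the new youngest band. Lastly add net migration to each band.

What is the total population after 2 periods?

(Groups numbered youngest = 1 to oldest = 5.)
Period 1.
Births: 7000 × 0.222 = 1554, 15700 × 0.394 = 6186 → total 7740
Group 2: 4500 × 0.976 = 4392
Group 3: 3800 × 0.985 = 3743
Group 4: 7000 × 0.967 = 6769
Group 5: 15700 × 0.938 + 15500 × 0.434 = 14727 + 6727 = 21454
Net migration: Group 1 − 390 → 7350
Giving 7350 / 4392 / 3743 / 6769 / 21454.
Period 2.
Births: 3743 × 0.222 = 831, 6769 × 0.394 = 2667 → total 3498
Group 2: 7350 × 0.976 = 7174
Group 3: 4392 × 0.985 = 4326
Group 4: 3743 × 0.967 = 3619
Group 5: 6769 × 0.938 + 21454 × 0.434 = 6349 + 9311 = 15660
Net migration: Group 1 − 390 → 3108
Giving 3108 / 7174 / 4326 / 3619 / 15660.
Total after period 2: 3108 + 7174 + 4326 + 3619 + 15660 = 33887

33887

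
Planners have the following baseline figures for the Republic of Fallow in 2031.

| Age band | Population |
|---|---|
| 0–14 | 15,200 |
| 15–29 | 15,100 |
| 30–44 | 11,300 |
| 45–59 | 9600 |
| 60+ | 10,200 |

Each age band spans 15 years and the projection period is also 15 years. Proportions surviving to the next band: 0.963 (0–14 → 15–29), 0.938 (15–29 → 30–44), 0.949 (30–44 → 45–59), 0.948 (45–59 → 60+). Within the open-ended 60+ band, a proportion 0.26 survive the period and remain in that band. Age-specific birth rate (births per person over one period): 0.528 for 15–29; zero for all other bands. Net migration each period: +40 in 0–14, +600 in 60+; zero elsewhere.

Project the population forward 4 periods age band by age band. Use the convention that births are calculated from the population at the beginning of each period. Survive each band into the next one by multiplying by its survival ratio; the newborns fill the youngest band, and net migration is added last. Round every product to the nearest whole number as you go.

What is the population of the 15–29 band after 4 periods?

Call the groups 1 to 5, youngest first.
[period 1]
Births: 15100 * 0.528 = 7973
Group 2: 15200 * 0.963 = 14638
Group 3: 15100 * 0.938 = 14164
Group 4: 11300 * 0.949 = 10724
Group 5: 9600 * 0.948 + 10200 * 0.26 = 9101 + 2652 = 11753
Net migration: Group 1 + 40 → 8013; Group 5 + 600 → 12353
End of period: [8013, 14638, 14164, 10724, 12353]
[period 2]
Births: 14638 * 0.528 = 7729
Group 2: 8013 * 0.963 = 7717
Group 3: 14638 * 0.938 = 13730
Group 4: 14164 * 0.949 = 13442
Group 5: 10724 * 0.948 + 12353 * 0.26 = 10166 + 3212 = 13378
Net migration: Group 1 + 40 → 7769; Group 5 + 600 → 13978
End of period: [7769, 7717, 13730, 13442, 13978]
[period 3]
Births: 7717 * 0.528 = 4075
Group 2: 7769 * 0.963 = 7482
Group 3: 7717 * 0.938 = 7239
Group 4: 13730 * 0.949 = 13030
Group 5: 13442 * 0.948 + 13978 * 0.26 = 12743 + 3634 = 16377
Net migration: Group 1 + 40 → 4115; Group 5 + 600 → 16977
End of period: [4115, 7482, 7239, 13030, 16977]
[period 4]
Births: 7482 * 0.528 = 3950
Group 2: 4115 * 0.963 = 3963
Group 3: 7482 * 0.938 = 7018
Group 4: 7239 * 0.949 = 6870
Group 5: 13030 * 0.948 + 16977 * 0.26 = 12352 + 4414 = 16766
Net migration: Group 1 + 40 → 3990; Group 5 + 600 → 17366
End of period: [3990, 3963, 7018, 6870, 17366]

3963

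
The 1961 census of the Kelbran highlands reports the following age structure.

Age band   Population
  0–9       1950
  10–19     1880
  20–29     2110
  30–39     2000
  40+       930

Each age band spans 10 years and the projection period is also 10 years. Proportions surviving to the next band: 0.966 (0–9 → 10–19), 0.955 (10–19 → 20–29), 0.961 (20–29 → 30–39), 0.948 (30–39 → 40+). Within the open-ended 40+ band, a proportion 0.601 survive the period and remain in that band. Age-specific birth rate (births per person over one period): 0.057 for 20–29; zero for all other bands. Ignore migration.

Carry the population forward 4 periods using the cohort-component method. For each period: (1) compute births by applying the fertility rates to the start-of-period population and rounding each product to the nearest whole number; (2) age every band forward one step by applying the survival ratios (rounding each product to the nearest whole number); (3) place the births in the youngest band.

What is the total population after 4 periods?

4156

Call the groups 1 to 5, youngest first.
[period 1]
Births: 2110 × 0.057 = 120
Group 2: 1950 × 0.966 = 1884
Group 3: 1880 × 0.955 = 1795
Group 4: 2110 × 0.961 = 2028
Group 5: 2000 × 0.948 + 930 × 0.601 = 1896 + 559 = 2455
→ [120, 1884, 1795, 2028, 2455]
[period 2]
Births: 1795 × 0.057 = 102
Group 2: 120 × 0.966 = 116
Group 3: 1884 × 0.955 = 1799
Group 4: 1795 × 0.961 = 1725
Group 5: 2028 × 0.948 + 2455 × 0.601 = 1923 + 1475 = 3398
→ [102, 116, 1799, 1725, 3398]
[period 3]
Births: 1799 × 0.057 = 103
Group 2: 102 × 0.966 = 99
Group 3: 116 × 0.955 = 111
Group 4: 1799 × 0.961 = 1729
Group 5: 1725 × 0.948 + 3398 × 0.601 = 1635 + 2042 = 3677
→ [103, 99, 111, 1729, 3677]
[period 4]
Births: 111 × 0.057 = 6
Group 2: 103 × 0.966 = 99
Group 3: 99 × 0.955 = 95
Group 4: 111 × 0.961 = 107
Group 5: 1729 × 0.948 + 3677 × 0.601 = 1639 + 2210 = 3849
→ [6, 99, 95, 107, 3849]
Total after period 4: 6 + 99 + 95 + 107 + 3849 = 4156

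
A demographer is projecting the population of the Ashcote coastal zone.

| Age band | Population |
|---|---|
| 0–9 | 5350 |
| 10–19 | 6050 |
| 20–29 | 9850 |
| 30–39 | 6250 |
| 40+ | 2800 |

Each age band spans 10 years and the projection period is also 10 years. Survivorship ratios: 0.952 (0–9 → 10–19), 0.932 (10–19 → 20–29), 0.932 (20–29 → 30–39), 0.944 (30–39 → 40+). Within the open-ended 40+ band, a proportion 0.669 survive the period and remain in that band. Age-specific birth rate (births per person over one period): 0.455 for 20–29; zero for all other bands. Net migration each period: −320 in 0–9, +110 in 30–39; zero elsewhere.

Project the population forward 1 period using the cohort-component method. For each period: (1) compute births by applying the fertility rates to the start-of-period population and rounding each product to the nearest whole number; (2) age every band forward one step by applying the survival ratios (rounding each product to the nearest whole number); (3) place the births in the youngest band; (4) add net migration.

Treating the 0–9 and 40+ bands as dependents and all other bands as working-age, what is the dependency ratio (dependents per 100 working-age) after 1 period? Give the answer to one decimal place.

Period 1:
Births: 9850 × 0.455 = 4482
10–19: 5350 × 0.952 = 5093
20–29: 6050 × 0.932 = 5639
30–39: 9850 × 0.932 = 9180
40+: 6250 × 0.944 + 2800 × 0.669 = 5900 + 1873 = 7773
Net migration: 0–9 − 320 → 4162; 30–39 + 110 → 9290
End of period: [4162, 5093, 5639, 9290, 7773]
Dependents (band 0–9 + band 40+) = 4162 + 7773 = 11935; working-age = 20022; ratio = 11935/20022 × 100 = 59.6

59.6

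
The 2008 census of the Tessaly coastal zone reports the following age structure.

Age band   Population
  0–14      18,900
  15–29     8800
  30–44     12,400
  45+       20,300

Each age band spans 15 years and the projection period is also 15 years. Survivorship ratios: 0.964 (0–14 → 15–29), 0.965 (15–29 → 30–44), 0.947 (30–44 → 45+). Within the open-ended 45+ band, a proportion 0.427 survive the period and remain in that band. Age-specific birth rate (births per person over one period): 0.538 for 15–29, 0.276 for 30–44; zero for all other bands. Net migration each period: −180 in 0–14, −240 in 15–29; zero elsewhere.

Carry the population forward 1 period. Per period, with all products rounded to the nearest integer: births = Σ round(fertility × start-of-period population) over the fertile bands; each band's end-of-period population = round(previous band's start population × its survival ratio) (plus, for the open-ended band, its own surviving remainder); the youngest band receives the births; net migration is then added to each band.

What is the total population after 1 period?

54859

— Period 1 —
Births: 8800 × 0.538 = 4734  |  12400 × 0.276 = 3422 ⇒ total 8156
15–29: 18900 × 0.964 = 18220
30–44: 8800 × 0.965 = 8492
45+: 12400 × 0.947 + 20300 × 0.427 = 11743 + 8668 = 20411
Net migration: 0–14 − 180 → 7976; 15–29 − 240 → 17980
Giving 7976 / 17980 / 8492 / 20411.
Total after period 1: 7976 + 17980 + 8492 + 20411 = 54859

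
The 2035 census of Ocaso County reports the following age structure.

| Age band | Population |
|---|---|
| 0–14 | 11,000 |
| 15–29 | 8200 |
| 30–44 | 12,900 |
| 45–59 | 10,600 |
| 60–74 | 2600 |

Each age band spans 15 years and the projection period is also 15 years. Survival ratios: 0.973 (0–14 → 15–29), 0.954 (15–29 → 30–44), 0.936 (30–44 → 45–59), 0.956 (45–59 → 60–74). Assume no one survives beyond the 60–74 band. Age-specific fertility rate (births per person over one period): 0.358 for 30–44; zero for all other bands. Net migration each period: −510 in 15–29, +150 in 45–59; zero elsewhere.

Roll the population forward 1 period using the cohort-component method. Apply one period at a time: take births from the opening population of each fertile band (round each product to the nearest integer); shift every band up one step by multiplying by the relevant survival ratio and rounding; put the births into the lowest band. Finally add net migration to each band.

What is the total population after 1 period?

44992

After projecting period 1:
Births: 12900 * 0.358 = 4618
15–29: 11000 * 0.973 = 10703
30–44: 8200 * 0.954 = 7823
45–59: 12900 * 0.936 = 12074
60–74: 10600 * 0.956 = 10134
Net migration: 15–29 − 510 → 10193; 45–59 + 150 → 12224
Population now: 0–14=4618, 15–29=10193, 30–44=7823, 45–59=12224, 60–74=10134
Total after period 1: 4618 + 10193 + 7823 + 12224 + 10134 = 44992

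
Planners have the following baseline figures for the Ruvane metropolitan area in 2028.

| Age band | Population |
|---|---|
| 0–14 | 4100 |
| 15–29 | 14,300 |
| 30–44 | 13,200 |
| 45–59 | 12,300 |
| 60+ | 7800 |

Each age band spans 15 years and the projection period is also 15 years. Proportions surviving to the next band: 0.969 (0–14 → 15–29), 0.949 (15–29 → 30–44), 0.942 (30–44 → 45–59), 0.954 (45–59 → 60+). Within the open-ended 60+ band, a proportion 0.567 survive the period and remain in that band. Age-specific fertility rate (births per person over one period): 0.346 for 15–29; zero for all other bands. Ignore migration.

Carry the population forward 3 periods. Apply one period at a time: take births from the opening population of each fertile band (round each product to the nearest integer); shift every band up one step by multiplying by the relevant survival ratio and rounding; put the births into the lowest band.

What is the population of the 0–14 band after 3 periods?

1659

Period 1.
Births: 14300 × 0.346 = 4948
15–29: 4100 × 0.969 = 3973
30–44: 14300 × 0.949 = 13571
45–59: 13200 × 0.942 = 12434
60+: 12300 × 0.954 + 7800 × 0.567 = 11734 + 4423 = 16157
End of period: [4948, 3973, 13571, 12434, 16157]
Period 2.
Births: 3973 × 0.346 = 1375
15–29: 4948 × 0.969 = 4795
30–44: 3973 × 0.949 = 3770
45–59: 13571 × 0.942 = 12784
60+: 12434 × 0.954 + 16157 × 0.567 = 11862 + 9161 = 21023
End of period: [1375, 4795, 3770, 12784, 21023]
Period 3.
Births: 4795 × 0.346 = 1659
15–29: 1375 × 0.969 = 1332
30–44: 4795 × 0.949 = 4550
45–59: 3770 × 0.942 = 3551
60+: 12784 × 0.954 + 21023 × 0.567 = 12196 + 11920 = 24116
End of period: [1659, 1332, 4550, 3551, 24116]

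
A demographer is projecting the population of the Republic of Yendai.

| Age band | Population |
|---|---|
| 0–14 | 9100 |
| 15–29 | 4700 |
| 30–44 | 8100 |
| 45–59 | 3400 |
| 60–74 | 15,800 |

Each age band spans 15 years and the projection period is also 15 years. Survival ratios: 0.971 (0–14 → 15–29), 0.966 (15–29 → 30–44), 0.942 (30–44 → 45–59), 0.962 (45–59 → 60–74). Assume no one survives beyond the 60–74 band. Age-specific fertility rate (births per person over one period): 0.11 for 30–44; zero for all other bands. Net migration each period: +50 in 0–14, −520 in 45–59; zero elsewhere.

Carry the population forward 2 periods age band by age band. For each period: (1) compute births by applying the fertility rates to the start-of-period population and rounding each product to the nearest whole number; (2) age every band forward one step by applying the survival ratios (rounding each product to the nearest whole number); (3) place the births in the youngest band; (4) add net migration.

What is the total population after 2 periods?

20596

Numbering the groups 1..5 from youngest to oldest:
After projecting period 1:
Births: 8100 * 0.11 = 891
Group 2: 9100 * 0.971 = 8836
Group 3: 4700 * 0.966 = 4540
Group 4: 8100 * 0.942 = 7630
Group 5: 3400 * 0.962 = 3271
Net migration: Group 1 + 50 → 941; Group 4 − 520 → 7110
End of period: [941, 8836, 4540, 7110, 3271]
After projecting period 2:
Births: 4540 * 0.11 = 499
Group 2: 941 * 0.971 = 914
Group 3: 8836 * 0.966 = 8536
Group 4: 4540 * 0.942 = 4277
Group 5: 7110 * 0.962 = 6840
Net migration: Group 1 + 50 → 549; Group 4 − 520 → 3757
End of period: [549, 914, 8536, 3757, 6840]
Total after period 2: 549 + 914 + 8536 + 3757 + 6840 = 20596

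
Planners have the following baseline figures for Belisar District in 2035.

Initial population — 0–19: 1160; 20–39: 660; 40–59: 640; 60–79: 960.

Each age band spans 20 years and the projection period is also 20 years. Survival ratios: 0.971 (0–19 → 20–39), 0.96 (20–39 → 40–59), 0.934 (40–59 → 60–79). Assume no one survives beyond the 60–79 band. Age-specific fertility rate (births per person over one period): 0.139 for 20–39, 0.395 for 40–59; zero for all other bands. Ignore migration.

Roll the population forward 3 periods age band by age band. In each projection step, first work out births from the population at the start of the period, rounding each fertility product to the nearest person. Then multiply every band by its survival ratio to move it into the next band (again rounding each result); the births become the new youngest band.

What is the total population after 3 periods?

Let group 1 be 0–19 through group 4 = 60–79.
Period 1.
Births: 660 * 0.139 = 92 ; 640 * 0.395 = 253 → 345
Group 2: 1160 * 0.971 = 1126
Group 3: 660 * 0.96 = 634
Group 4: 640 * 0.934 = 598
Population now: 0–19=345, 20–39=1126, 40–59=634, 60–79=598
Period 2.
Births: 1126 * 0.139 = 157 ; 634 * 0.395 = 250 → 407
Group 2: 345 * 0.971 = 335
Group 3: 1126 * 0.96 = 1081
Group 4: 634 * 0.934 = 592
Population now: 0–19=407, 20–39=335, 40–59=1081, 60–79=592
Period 3.
Births: 335 * 0.139 = 47 ; 1081 * 0.395 = 427 → 474
Group 2: 407 * 0.971 = 395
Group 3: 335 * 0.96 = 322
Group 4: 1081 * 0.934 = 1010
Population now: 0–19=474, 20–39=395, 40–59=322, 60–79=1010
Total after period 3: 474 + 395 + 322 + 1010 = 2201

2201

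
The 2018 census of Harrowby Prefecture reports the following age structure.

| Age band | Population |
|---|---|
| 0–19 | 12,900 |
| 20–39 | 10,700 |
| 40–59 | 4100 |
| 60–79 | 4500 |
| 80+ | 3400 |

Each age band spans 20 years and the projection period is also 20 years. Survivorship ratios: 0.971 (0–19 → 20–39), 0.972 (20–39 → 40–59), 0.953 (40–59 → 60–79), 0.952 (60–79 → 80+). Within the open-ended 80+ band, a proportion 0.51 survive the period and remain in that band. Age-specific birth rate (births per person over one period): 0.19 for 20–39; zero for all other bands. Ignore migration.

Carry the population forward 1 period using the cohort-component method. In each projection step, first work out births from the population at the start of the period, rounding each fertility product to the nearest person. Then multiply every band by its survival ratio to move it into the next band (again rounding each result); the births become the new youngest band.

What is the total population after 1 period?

Period 1.
Births: 10700 × 0.19 = 2033
20–39: 12900 × 0.971 = 12526
40–59: 10700 × 0.972 = 10400
60–79: 4100 × 0.953 = 3907
80+: 4500 × 0.952 + 3400 × 0.51 = 4284 + 1734 = 6018
End of period: [2033, 12526, 10400, 3907, 6018]
Total after period 1: 2033 + 12526 + 10400 + 3907 + 6018 = 34884

34884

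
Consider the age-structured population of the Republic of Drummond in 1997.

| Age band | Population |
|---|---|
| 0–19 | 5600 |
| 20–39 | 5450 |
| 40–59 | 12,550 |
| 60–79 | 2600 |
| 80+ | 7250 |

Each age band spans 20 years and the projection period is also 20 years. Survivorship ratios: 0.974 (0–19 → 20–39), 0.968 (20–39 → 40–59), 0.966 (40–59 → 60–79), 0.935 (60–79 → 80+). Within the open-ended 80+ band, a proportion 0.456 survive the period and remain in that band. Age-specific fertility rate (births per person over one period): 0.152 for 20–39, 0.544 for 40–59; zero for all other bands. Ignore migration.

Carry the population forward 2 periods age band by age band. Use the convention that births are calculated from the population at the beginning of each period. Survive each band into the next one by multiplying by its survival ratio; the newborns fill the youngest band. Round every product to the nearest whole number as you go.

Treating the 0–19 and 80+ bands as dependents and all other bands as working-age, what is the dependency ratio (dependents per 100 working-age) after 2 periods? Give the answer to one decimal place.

— Period 1 —
Births: 5450 × 0.152 = 828 ; 12550 × 0.544 = 6827 — total 7655
20–39: 5600 × 0.974 = 5454
40–59: 5450 × 0.968 = 5276
60–79: 12550 × 0.966 = 12123
80+: 2600 × 0.935 + 7250 × 0.456 = 2431 + 3306 = 5737
Giving 7655 / 5454 / 5276 / 12123 / 5737.
— Period 2 —
Births: 5454 × 0.152 = 829 ; 5276 × 0.544 = 2870 — total 3699
20–39: 7655 × 0.974 = 7456
40–59: 5454 × 0.968 = 5279
60–79: 5276 × 0.966 = 5097
80+: 12123 × 0.935 + 5737 × 0.456 = 11335 + 2616 = 13951
Giving 3699 / 7456 / 5279 / 5097 / 13951.
Dependents (band 0–19 + band 80+) = 3699 + 13951 = 17650; working-age = 17832; ratio = 17650/17832 × 100 = 99.0

99.0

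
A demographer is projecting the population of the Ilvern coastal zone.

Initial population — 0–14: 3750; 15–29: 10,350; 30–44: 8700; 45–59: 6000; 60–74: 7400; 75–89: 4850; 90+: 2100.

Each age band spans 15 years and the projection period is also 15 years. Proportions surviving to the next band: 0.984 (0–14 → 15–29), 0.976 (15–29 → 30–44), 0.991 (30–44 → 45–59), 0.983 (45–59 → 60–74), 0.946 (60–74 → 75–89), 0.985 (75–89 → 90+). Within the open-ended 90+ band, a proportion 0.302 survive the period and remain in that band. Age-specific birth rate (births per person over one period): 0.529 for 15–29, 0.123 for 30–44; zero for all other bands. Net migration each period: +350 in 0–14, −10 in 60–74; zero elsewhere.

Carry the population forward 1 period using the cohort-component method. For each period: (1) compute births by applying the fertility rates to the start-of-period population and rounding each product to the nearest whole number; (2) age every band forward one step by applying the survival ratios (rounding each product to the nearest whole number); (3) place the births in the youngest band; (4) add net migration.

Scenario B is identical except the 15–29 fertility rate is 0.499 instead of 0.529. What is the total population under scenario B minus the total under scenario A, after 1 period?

Let band 1 be 0–14 through band 7 = 90+.
[period 1]
Births: 10350 * 0.529 = 5475 ; 8700 * 0.123 = 1070 — total 6545
Band 2: 3750 * 0.984 = 3690
Band 3: 10350 * 0.976 = 10102
Band 4: 8700 * 0.991 = 8622
Band 5: 6000 * 0.983 = 5898
Band 6: 7400 * 0.946 = 7000
Band 7: 4850 * 0.985 + 2100 * 0.302 = 4777 + 634 = 5411
Net migration: Band 1 + 350 → 6895; Band 5 − 10 → 5888
Population now: 0–14=6895, 15–29=3690, 30–44=10102, 45–59=8622, 60–74=5888, 75–89=7000, 90+=5411
Scenario A total after 1 period: 47608
Scenario B projection —
[period 1]
Births: 10350 * 0.499 = 5165 ; 8700 * 0.123 = 1070 — total 6235
Band 2: 3750 * 0.984 = 3690
Band 3: 10350 * 0.976 = 10102
Band 4: 8700 * 0.991 = 8622
Band 5: 6000 * 0.983 = 5898
Band 6: 7400 * 0.946 = 7000
Band 7: 4850 * 0.985 + 2100 * 0.302 = 4777 + 634 = 5411
Net migration: Band 1 + 350 → 6585; Band 5 − 10 → 5888
Population now: 0–14=6585, 15–29=3690, 30–44=10102, 45–59=8622, 60–74=5888, 75–89=7000, 90+=5411
Scenario B total after 1 period: 47298
Difference B − A = 47298 − 47608 = -310

-310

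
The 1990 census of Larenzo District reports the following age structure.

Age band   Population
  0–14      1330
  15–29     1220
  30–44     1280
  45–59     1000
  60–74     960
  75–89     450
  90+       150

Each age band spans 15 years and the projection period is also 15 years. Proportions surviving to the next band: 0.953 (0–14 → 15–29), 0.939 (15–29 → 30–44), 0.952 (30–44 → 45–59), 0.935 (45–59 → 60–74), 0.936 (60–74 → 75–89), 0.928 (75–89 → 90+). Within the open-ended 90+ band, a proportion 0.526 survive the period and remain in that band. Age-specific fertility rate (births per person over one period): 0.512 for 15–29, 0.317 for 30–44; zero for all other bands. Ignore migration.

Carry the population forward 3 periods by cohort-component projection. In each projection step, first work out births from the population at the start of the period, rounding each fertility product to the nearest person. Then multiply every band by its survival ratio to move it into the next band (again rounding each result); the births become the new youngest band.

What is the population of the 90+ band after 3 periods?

Call the bands 1 to 7, youngest first.
Period 1.
Births: 1220 × 0.512 = 625 ; 1280 × 0.317 = 406 ⇒ total 1031
Band 2: 1330 × 0.953 = 1267
Band 3: 1220 × 0.939 = 1146
Band 4: 1280 × 0.952 = 1219
Band 5: 1000 × 0.935 = 935
Band 6: 960 × 0.936 = 899
Band 7: 450 × 0.928 + 150 × 0.526 = 418 + 79 = 497
Population now: 0–14=1031, 15–29=1267, 30–44=1146, 45–59=1219, 60–74=935, 75–89=899, 90+=497
Period 2.
Births: 1267 × 0.512 = 649 ; 1146 × 0.317 = 363 ⇒ total 1012
Band 2: 1031 × 0.953 = 983
Band 3: 1267 × 0.939 = 1190
Band 4: 1146 × 0.952 = 1091
Band 5: 1219 × 0.935 = 1140
Band 6: 935 × 0.936 = 875
Band 7: 899 × 0.928 + 497 × 0.526 = 834 + 261 = 1095
Population now: 0–14=1012, 15–29=983, 30–44=1190, 45–59=1091, 60–74=1140, 75–89=875, 90+=1095
Period 3.
Births: 983 × 0.512 = 503 ; 1190 × 0.317 = 377 ⇒ total 880
Band 2: 1012 × 0.953 = 964
Band 3: 983 × 0.939 = 923
Band 4: 1190 × 0.952 = 1133
Band 5: 1091 × 0.935 = 1020
Band 6: 1140 × 0.936 = 1067
Band 7: 875 × 0.928 + 1095 × 0.526 = 812 + 576 = 1388
Population now: 0–14=880, 15–29=964, 30–44=923, 45–59=1133, 60–74=1020, 75–89=1067, 90+=1388

1388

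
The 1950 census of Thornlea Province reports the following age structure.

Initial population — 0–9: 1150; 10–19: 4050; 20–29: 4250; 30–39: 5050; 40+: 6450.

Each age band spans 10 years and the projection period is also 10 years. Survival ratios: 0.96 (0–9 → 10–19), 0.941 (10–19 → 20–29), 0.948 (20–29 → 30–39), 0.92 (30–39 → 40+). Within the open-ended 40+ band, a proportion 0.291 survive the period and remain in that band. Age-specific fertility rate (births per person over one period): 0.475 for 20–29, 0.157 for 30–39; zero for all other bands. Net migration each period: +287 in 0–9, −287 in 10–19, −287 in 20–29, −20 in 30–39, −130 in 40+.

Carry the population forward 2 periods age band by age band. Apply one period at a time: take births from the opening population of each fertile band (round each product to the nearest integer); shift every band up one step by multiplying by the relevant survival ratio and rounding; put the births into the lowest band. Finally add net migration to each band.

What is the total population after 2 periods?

Numbering the bands 1..5 from youngest to oldest:
Period 1:
Births: 4250 * 0.475 = 2019, 5050 * 0.157 = 793 ⇒ total 2812
Band 2: 1150 * 0.96 = 1104
Band 3: 4050 * 0.941 = 3811
Band 4: 4250 * 0.948 = 4029
Band 5: 5050 * 0.92 + 6450 * 0.291 = 4646 + 1877 = 6523
Net migration: Band 1 + 287 → 3099; Band 2 − 287 → 817; Band 3 − 287 → 3524; Band 4 − 20 → 4009; Band 5 − 130 → 6393
→ [3099, 817, 3524, 4009, 6393]
Period 2:
Births: 3524 * 0.475 = 1674, 4009 * 0.157 = 629 ⇒ total 2303
Band 2: 3099 * 0.96 = 2975
Band 3: 817 * 0.941 = 769
Band 4: 3524 * 0.948 = 3341
Band 5: 4009 * 0.92 + 6393 * 0.291 = 3688 + 1860 = 5548
Net migration: Band 1 + 287 → 2590; Band 2 − 287 → 2688; Band 3 − 287 → 482; Band 4 − 20 → 3321; Band 5 − 130 → 5418
→ [2590, 2688, 482, 3321, 5418]
Total after period 2: 2590 + 2688 + 482 + 3321 + 5418 = 14499

14499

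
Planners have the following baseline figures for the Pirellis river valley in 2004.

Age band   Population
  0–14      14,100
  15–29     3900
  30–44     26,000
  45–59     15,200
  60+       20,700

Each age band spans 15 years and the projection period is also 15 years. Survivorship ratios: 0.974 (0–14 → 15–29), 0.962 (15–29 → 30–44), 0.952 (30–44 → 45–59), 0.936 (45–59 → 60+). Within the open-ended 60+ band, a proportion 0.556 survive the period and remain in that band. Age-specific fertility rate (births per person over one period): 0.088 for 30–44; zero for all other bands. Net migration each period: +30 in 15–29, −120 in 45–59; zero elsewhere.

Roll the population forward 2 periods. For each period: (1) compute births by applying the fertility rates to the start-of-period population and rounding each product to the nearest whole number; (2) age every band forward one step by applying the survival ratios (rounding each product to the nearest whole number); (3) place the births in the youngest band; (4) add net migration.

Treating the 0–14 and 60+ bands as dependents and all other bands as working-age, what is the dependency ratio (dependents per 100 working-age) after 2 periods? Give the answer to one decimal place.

After projecting period 1:
Births: 26000 × 0.088 = 2288
15–29: 14100 × 0.974 = 13733
30–44: 3900 × 0.962 = 3752
45–59: 26000 × 0.952 = 24752
60+: 15200 × 0.936 + 20700 × 0.556 = 14227 + 11509 = 25736
Net migration: 15–29 + 30 → 13763; 45–59 − 120 → 24632
End of period: [2288, 13763, 3752, 24632, 25736]
After projecting period 2:
Births: 3752 × 0.088 = 330
15–29: 2288 × 0.974 = 2229
30–44: 13763 × 0.962 = 13240
45–59: 3752 × 0.952 = 3572
60+: 24632 × 0.936 + 25736 × 0.556 = 23056 + 14309 = 37365
Net migration: 15–29 + 30 → 2259; 45–59 − 120 → 3452
End of period: [330, 2259, 13240, 3452, 37365]
Dependents (band 0–14 + band 60+) = 330 + 37365 = 37695; working-age = 18951; ratio = 37695/18951 × 100 = 198.9

198.9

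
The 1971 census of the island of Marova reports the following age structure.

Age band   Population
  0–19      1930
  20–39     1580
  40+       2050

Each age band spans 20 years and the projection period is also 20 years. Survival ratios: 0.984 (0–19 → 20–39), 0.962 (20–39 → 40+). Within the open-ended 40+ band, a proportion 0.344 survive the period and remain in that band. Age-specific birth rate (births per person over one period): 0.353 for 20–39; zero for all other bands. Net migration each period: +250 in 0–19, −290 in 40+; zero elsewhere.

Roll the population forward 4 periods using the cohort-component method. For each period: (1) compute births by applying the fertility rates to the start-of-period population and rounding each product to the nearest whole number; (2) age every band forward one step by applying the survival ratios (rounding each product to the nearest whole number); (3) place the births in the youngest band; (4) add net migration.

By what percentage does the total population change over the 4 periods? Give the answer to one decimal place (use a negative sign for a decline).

-62.3

Let band 1 be 0–19 through band 3 = 40+.
Period 1:
Births: 1580 × 0.353 = 558
Band 2: 1930 × 0.984 = 1899
Band 3: 1580 × 0.962 + 2050 × 0.344 = 1520 + 705 = 2225
Net migration: Band 1 + 250 → 808; Band 3 − 290 → 1935
→ [808, 1899, 1935]
Period 2:
Births: 1899 × 0.353 = 670
Band 2: 808 × 0.984 = 795
Band 3: 1899 × 0.962 + 1935 × 0.344 = 1827 + 666 = 2493
Net migration: Band 1 + 250 → 920; Band 3 − 290 → 2203
→ [920, 795, 2203]
Period 3:
Births: 795 × 0.353 = 281
Band 2: 920 × 0.984 = 905
Band 3: 795 × 0.962 + 2203 × 0.344 = 765 + 758 = 1523
Net migration: Band 1 + 250 → 531; Band 3 − 290 → 1233
→ [531, 905, 1233]
Period 4:
Births: 905 × 0.353 = 319
Band 2: 531 × 0.984 = 523
Band 3: 905 × 0.962 + 1233 × 0.344 = 871 + 424 = 1295
Net migration: Band 1 + 250 → 569; Band 3 − 290 → 1005
→ [569, 523, 1005]
Total: 5560 → 2097; change = -3463; percentage change = -62.3%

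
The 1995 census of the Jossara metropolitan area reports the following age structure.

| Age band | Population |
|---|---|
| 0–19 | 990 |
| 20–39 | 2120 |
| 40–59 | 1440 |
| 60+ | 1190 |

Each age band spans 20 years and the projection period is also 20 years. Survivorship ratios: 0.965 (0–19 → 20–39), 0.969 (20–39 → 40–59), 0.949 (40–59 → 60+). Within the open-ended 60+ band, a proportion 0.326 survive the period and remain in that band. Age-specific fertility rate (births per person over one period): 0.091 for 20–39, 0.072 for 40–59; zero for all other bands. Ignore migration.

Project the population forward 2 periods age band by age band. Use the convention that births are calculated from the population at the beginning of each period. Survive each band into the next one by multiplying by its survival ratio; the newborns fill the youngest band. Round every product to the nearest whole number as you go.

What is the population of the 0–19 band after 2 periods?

Period 1.
Births: 2120 × 0.091 = 193, 1440 × 0.072 = 104 — total 297
20–39: 990 × 0.965 = 955
40–59: 2120 × 0.969 = 2054
60+: 1440 × 0.949 + 1190 × 0.326 = 1367 + 388 = 1755
Population now: 0–19=297, 20–39=955, 40–59=2054, 60+=1755
Period 2.
Births: 955 × 0.091 = 87, 2054 × 0.072 = 148 — total 235
20–39: 297 × 0.965 = 287
40–59: 955 × 0.969 = 925
60+: 2054 × 0.949 + 1755 × 0.326 = 1949 + 572 = 2521
Population now: 0–19=235, 20–39=287, 40–59=925, 60+=2521

235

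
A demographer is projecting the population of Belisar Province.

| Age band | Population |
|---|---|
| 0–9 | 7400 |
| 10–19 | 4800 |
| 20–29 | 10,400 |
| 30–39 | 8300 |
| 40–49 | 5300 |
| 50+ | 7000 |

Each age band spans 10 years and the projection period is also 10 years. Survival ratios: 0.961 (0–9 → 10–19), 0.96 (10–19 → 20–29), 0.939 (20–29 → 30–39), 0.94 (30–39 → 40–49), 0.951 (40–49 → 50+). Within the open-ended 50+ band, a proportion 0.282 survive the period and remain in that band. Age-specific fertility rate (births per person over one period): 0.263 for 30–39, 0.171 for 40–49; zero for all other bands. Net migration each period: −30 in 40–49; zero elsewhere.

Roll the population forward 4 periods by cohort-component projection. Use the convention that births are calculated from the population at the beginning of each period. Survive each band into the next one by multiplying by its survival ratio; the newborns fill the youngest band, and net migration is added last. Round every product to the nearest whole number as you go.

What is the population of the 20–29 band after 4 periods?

3595

After projecting period 1:
Births: 8300 × 0.263 = 2183, 5300 × 0.171 = 906 — total 3089
10–19: 7400 × 0.961 = 7111
20–29: 4800 × 0.96 = 4608
30–39: 10400 × 0.939 = 9766
40–49: 8300 × 0.94 = 7802
50+: 5300 × 0.951 + 7000 × 0.282 = 5040 + 1974 = 7014
Net migration: 40–49 − 30 → 7772
Population now: 0–9=3089, 10–19=7111, 20–29=4608, 30–39=9766, 40–49=7772, 50+=7014
After projecting period 2:
Births: 9766 × 0.263 = 2568, 7772 × 0.171 = 1329 — total 3897
10–19: 3089 × 0.961 = 2969
20–29: 7111 × 0.96 = 6827
30–39: 4608 × 0.939 = 4327
40–49: 9766 × 0.94 = 9180
50+: 7772 × 0.951 + 7014 × 0.282 = 7391 + 1978 = 9369
Net migration: 40–49 − 30 → 9150
Population now: 0–9=3897, 10–19=2969, 20–29=6827, 30–39=4327, 40–49=9150, 50+=9369
After projecting period 3:
Births: 4327 × 0.263 = 1138, 9150 × 0.171 = 1565 — total 2703
10–19: 3897 × 0.961 = 3745
20–29: 2969 × 0.96 = 2850
30–39: 6827 × 0.939 = 6411
40–49: 4327 × 0.94 = 4067
50+: 9150 × 0.951 + 9369 × 0.282 = 8702 + 2642 = 11344
Net migration: 40–49 − 30 → 4037
Population now: 0–9=2703, 10–19=3745, 20–29=2850, 30–39=6411, 40–49=4037, 50+=11344
After projecting period 4:
Births: 6411 × 0.263 = 1686, 4037 × 0.171 = 690 — total 2376
10–19: 2703 × 0.961 = 2598
20–29: 3745 × 0.96 = 3595
30–39: 2850 × 0.939 = 2676
40–49: 6411 × 0.94 = 6026
50+: 4037 × 0.951 + 11344 × 0.282 = 3839 + 3199 = 7038
Net migration: 40–49 − 30 → 5996
Population now: 0–9=2376, 10–19=2598, 20–29=3595, 30–39=2676, 40–49=5996, 50+=7038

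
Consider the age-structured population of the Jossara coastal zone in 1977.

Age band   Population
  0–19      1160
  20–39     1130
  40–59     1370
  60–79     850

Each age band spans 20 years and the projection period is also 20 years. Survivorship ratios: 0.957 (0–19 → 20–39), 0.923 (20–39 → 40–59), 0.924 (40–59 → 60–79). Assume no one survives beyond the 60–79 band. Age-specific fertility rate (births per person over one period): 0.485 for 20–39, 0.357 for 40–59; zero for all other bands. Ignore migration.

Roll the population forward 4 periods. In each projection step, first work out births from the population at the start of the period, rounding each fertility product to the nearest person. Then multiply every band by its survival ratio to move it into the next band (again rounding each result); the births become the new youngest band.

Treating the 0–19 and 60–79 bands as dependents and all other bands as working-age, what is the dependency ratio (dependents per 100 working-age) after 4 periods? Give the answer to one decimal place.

98.8

Period 1.
Births: 1130 * 0.485 = 548  |  1370 * 0.357 = 489 → 1037
20–39: 1160 * 0.957 = 1110
40–59: 1130 * 0.923 = 1043
60–79: 1370 * 0.924 = 1266
→ [1037, 1110, 1043, 1266]
Period 2.
Births: 1110 * 0.485 = 538  |  1043 * 0.357 = 372 → 910
20–39: 1037 * 0.957 = 992
40–59: 1110 * 0.923 = 1025
60–79: 1043 * 0.924 = 964
→ [910, 992, 1025, 964]
Period 3.
Births: 992 * 0.485 = 481  |  1025 * 0.357 = 366 → 847
20–39: 910 * 0.957 = 871
40–59: 992 * 0.923 = 916
60–79: 1025 * 0.924 = 947
→ [847, 871, 916, 947]
Period 4.
Births: 871 * 0.485 = 422  |  916 * 0.357 = 327 → 749
20–39: 847 * 0.957 = 811
40–59: 871 * 0.923 = 804
60–79: 916 * 0.924 = 846
→ [749, 811, 804, 846]
Dependents (band 0–19 + band 60–79) = 749 + 846 = 1595; working-age = 1615; ratio = 1595/1615 × 100 = 98.8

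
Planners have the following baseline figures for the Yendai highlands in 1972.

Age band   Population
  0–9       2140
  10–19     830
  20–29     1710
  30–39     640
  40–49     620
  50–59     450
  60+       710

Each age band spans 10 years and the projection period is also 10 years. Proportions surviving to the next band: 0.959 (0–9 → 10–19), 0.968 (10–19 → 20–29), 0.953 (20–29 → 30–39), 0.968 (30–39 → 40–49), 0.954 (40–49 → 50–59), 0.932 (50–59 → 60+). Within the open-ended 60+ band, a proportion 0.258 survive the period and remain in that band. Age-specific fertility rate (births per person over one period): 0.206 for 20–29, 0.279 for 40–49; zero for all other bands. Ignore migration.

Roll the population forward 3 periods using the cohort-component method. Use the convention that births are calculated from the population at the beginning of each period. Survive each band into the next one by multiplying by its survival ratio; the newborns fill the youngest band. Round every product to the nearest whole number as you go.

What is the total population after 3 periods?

— Period 1 —
Births: 1710 * 0.206 = 352 ; 620 * 0.279 = 173 ⇒ total 525
10–19: 2140 * 0.959 = 2052
20–29: 830 * 0.968 = 803
30–39: 1710 * 0.953 = 1630
40–49: 640 * 0.968 = 620
50–59: 620 * 0.954 = 591
60+: 450 * 0.932 + 710 * 0.258 = 419 + 183 = 602
Population now: 0–9=525, 10–19=2052, 20–29=803, 30–39=1630, 40–49=620, 50–59=591, 60+=602
— Period 2 —
Births: 803 * 0.206 = 165 ; 620 * 0.279 = 173 ⇒ total 338
10–19: 525 * 0.959 = 503
20–29: 2052 * 0.968 = 1986
30–39: 803 * 0.953 = 765
40–49: 1630 * 0.968 = 1578
50–59: 620 * 0.954 = 591
60+: 591 * 0.932 + 602 * 0.258 = 551 + 155 = 706
Population now: 0–9=338, 10–19=503, 20–29=1986, 30–39=765, 40–49=1578, 50–59=591, 60+=706
— Period 3 —
Births: 1986 * 0.206 = 409 ; 1578 * 0.279 = 440 ⇒ total 849
10–19: 338 * 0.959 = 324
20–29: 503 * 0.968 = 487
30–39: 1986 * 0.953 = 1893
40–49: 765 * 0.968 = 741
50–59: 1578 * 0.954 = 1505
60+: 591 * 0.932 + 706 * 0.258 = 551 + 182 = 733
Population now: 0–9=849, 10–19=324, 20–29=487, 30–39=1893, 40–49=741, 50–59=1505, 60+=733
Total after period 3: 849 + 324 + 487 + 1893 + 741 + 1505 + 733 = 6532

6532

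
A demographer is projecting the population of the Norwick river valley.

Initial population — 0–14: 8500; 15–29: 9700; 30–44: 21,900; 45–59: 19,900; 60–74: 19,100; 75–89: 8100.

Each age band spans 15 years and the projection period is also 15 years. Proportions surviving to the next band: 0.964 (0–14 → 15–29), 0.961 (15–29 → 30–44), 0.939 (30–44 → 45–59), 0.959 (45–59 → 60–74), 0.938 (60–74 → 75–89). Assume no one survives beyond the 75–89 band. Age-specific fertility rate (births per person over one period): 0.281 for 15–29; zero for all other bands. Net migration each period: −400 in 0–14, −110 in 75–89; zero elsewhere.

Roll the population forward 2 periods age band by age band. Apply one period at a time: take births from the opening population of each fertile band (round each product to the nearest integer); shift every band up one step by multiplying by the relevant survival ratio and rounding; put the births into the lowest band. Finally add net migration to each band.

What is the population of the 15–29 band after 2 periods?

2242

(Groups numbered youngest = 1 to oldest = 6.)
Period 1.
Births: 9700 × 0.281 = 2726
Group 2: 8500 × 0.964 = 8194
Group 3: 9700 × 0.961 = 9322
Group 4: 21900 × 0.939 = 20564
Group 5: 19900 × 0.959 = 19084
Group 6: 19100 × 0.938 = 17916
Net migration: Group 1 − 400 → 2326; Group 6 − 110 → 17806
End of period: [2326, 8194, 9322, 20564, 19084, 17806]
Period 2.
Births: 8194 × 0.281 = 2303
Group 2: 2326 × 0.964 = 2242
Group 3: 8194 × 0.961 = 7874
Group 4: 9322 × 0.939 = 8753
Group 5: 20564 × 0.959 = 19721
Group 6: 19084 × 0.938 = 17901
Net migration: Group 1 − 400 → 1903; Group 6 − 110 → 17791
End of period: [1903, 2242, 7874, 8753, 19721, 17791]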